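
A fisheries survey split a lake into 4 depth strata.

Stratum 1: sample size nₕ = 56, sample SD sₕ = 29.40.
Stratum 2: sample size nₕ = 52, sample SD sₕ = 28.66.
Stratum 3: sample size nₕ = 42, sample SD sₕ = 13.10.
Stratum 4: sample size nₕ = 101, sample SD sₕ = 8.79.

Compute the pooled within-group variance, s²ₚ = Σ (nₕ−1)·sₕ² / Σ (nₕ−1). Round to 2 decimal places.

421.84

Degrees of freedom: 55 + 51 + 41 + 100 = 247.
Σ(nₕ−1)sₕ² = 55·864.36 + 51·821.3956 + 41·171.61 + 100·77.2641 = 104193.3956.
s²ₚ = 104193.3956 / 247 = 421.8356... → 421.84.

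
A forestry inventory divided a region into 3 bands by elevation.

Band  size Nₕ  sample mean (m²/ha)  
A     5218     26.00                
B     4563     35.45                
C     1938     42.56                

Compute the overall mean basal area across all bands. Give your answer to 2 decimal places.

32.42

x̄_st = (Σ Nₕx̄ₕ) / (Σ Nₕ) = (5218·26.00 + 4563·35.45 + 1938·42.56) / 11719
= 379907.63 / 11719 = 32.4181... → 32.42.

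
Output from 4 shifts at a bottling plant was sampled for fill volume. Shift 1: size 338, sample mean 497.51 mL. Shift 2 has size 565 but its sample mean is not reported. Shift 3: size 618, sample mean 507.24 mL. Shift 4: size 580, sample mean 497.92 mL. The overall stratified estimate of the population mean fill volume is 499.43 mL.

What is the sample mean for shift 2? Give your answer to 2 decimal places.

493.59

N = 338 + 565 + 618 + 580 = 2101.
Overall total = μ·N = 499.43·2101 = 1049302.43.
Subtract the known strata: 338·497.51 + 618·507.24 + 580·497.92 = 770426.3.
Remaining total for shift 2: 1049302.43 − 770426.3 = 278876.13.
Divide by its size: 278876.13 / 565 = 493.5861... → 493.59.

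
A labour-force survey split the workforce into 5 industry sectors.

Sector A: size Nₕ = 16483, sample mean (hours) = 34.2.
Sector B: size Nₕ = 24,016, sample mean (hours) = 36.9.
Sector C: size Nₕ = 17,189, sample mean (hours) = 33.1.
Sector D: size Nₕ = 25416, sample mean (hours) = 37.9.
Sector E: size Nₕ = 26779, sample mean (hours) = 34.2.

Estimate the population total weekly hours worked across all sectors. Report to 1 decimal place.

3897973.1

Estimate total by summing Nₕ·x̄ₕ over strata.
16483·34.2 + 24016·36.9 + 17189·33.1 + 25416·37.9 + 26779·34.2 = 563718.6 + 886190.4 + 568955.9 + 963266.4 + 915841.8 = 3897973.1.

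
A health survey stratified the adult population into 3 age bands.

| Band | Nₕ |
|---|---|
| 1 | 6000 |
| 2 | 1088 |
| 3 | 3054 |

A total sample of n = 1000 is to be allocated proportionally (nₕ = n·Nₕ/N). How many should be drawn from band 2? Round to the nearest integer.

Share of band 2 = 1088/10142 = 0.10728.
Allocate 1000 × 0.10728 = 107.277... → 107.

107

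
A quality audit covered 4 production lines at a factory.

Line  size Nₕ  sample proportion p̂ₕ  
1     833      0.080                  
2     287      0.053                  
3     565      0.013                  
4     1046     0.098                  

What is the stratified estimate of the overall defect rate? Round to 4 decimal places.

0.0702

Wₕ = Nₕ/N with N = 2731: 0.3050, 0.1051, 0.2069, 0.3830.
p̂_st = 0.3050·0.080 + 0.1051·0.053 + 0.2069·0.013 + 0.3830·0.098 ≈ 0.070196... → 0.0702.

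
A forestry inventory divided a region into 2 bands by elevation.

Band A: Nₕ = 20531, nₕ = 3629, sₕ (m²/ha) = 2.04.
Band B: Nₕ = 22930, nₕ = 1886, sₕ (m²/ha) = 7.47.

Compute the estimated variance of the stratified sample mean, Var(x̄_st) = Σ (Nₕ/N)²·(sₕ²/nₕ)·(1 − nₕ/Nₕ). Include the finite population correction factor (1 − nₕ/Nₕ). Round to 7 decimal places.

N = 43461. Term for each stratum: Wₕ²sₕ²/nₕ·(1−nₕ/Nₕ).
Var(x̄_st) = 0.0002106794 + 0.0075584446 = 0.0077691240 → 0.0077691.

0.0077691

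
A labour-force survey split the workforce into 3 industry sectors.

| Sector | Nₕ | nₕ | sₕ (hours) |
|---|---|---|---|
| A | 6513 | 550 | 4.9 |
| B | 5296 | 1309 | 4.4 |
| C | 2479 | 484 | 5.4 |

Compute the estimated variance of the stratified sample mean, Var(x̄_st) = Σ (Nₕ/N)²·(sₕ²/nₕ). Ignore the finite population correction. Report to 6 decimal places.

0.012916

N = 14288; Wₕ = Nₕ/N.
sector A: (6513/14288)²·4.9²/550 = 0.009070866
sector B: (5296/14288)²·4.4²/1309 = 0.002031977
sector C: (2479/14288)²·5.4²/484 = 0.001813645
Sum = 0.012916488 → 0.012916.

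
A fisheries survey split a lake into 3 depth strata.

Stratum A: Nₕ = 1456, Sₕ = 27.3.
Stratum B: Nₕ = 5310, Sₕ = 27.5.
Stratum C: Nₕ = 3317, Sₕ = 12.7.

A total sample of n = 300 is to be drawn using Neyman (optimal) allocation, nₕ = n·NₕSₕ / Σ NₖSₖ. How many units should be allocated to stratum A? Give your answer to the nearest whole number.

Σ NₕSₕ = 1456·27.3 + 5310·27.5 + 3317·12.7 = 227899.7.
Share for A: 39748.8/227899.7 = 0.17441.
n_A = 300 × 0.17441 = 52.324... → 52.

52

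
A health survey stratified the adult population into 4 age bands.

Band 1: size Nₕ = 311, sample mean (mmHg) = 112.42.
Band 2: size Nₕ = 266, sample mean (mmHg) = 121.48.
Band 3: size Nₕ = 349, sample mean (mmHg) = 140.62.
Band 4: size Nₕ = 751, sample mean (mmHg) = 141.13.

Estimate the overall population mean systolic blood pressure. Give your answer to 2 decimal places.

132.58

N = 1677; weights Wₕ = Nₕ/N = (0.1855, 0.1586, 0.2081, 0.4478).
x̄_st = Σ Wₕ·x̄ₕ = 0.1855·112.42 + 0.1586·121.48 + 0.2081·140.62 + 0.4478·141.13 ≈ 132.5828...
→ 132.58.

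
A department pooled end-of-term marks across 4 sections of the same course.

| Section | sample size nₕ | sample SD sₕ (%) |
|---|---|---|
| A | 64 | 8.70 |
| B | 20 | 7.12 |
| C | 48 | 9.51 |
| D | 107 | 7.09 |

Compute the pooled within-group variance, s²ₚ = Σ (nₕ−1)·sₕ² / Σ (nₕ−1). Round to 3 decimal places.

65.152

A: (64−1)·8.70² = 63·75.69 = 4768.47
B: (20−1)·7.12² = 19·50.6944 = 963.1936
C: (48−1)·9.51² = 47·90.4401 = 4250.6847
D: (107−1)·7.09² = 106·50.2681 = 5328.4186
Numerator = 15310.7669; denominator = Σ(nₕ−1) = 235.
s²ₚ = 15310.7669/235 = 65.15220... → 65.152.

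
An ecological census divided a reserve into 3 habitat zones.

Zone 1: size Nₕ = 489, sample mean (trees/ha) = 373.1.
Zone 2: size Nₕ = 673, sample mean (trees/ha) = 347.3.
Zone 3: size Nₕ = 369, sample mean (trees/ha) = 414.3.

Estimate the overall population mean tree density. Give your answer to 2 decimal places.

371.69

N = 1531; weights Wₕ = Nₕ/N = (0.3194, 0.4396, 0.2410).
x̄_st = Σ Wₕ·x̄ₕ = 0.3194·373.1 + 0.4396·347.3 + 0.2410·414.3 ≈ 371.6888...
→ 371.69.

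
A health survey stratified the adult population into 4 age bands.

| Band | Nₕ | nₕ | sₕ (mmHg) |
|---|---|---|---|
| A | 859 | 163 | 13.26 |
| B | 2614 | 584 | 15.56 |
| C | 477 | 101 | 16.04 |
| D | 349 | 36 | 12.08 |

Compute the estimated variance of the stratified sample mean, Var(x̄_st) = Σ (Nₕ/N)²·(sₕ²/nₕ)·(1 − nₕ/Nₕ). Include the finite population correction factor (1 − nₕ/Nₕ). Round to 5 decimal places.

N = 4299; Wₕ = Nₕ/N.
band A: (859/4299)²·13.26²/163·(1 − 163/859) = 0.03489530
band B: (2614/4299)²·15.56²/584·(1 − 584/2614) = 0.11903456
band C: (477/4299)²·16.04²/101·(1 − 101/477) = 0.02472058
band D: (349/4299)²·12.08²/36·(1 − 36/349) = 0.02395887
Sum = 0.20260931 → 0.20261.

0.20261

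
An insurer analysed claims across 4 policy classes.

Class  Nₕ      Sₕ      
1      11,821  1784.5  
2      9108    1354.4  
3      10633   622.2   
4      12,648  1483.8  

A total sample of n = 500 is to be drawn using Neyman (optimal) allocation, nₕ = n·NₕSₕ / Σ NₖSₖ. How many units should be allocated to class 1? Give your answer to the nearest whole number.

179

Σ NₕSₕ = 11821·1784.5 + 9108·1354.4 + 10633·622.2 + 12648·1483.8 = 58813404.7.
Share for 1: 21094574.5/58813404.7 = 0.35867.
n_1 = 500 × 0.35867 = 179.335... → 179.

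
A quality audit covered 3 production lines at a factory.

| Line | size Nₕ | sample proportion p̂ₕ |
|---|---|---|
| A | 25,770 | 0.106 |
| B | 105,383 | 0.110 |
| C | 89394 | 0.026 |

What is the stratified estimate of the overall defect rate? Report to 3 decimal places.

0.075

Wₕ = Nₕ/N with N = 220547: 0.1168, 0.4778, 0.4053.
p̂_st = 0.1168·0.106 + 0.4778·0.110 + 0.4053·0.026 ≈ 0.07549... → 0.075.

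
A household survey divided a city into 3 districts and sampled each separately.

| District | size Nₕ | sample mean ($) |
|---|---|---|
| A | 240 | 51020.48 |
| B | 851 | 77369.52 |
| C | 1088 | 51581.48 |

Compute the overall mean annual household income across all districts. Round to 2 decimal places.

61591.11

x̄_st = (Σ Nₕx̄ₕ) / (Σ Nₕ) = (240·51020.48 + 851·77369.52 + 1088·51581.48) / 2179
= 134207026.96 / 2179 = 61591.1092... → 61591.11.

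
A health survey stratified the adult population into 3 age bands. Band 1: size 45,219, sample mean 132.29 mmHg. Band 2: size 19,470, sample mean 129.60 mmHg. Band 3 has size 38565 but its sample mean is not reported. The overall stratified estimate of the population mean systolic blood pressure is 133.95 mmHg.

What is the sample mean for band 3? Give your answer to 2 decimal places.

N = 45219 + 19470 + 38565 = 103254.
Overall total = μ·N = 133.95·103254 = 13830873.3.
Subtract the known strata: 45219·132.29 + 19470·129.60 = 8505333.51.
Remaining total for band 3: 13830873.3 − 8505333.51 = 5325539.79.
Divide by its size: 5325539.79 / 38565 = 138.0926... → 138.09.

138.09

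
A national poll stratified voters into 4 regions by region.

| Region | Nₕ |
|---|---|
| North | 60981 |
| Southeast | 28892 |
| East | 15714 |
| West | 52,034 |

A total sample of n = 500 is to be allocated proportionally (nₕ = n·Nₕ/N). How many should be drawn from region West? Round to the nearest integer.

Share of region West = 52034/157621 = 0.33012.
Allocate 500 × 0.33012 = 165.060... → 165.

165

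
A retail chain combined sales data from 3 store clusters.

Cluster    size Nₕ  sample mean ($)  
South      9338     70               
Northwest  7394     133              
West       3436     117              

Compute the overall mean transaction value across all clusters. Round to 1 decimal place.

101.1

x̄_st = (Σ Nₕx̄ₕ) / (Σ Nₕ) = (9338·70 + 7394·133 + 3436·117) / 20168
= 2039074 / 20168 = 101.104... → 101.1.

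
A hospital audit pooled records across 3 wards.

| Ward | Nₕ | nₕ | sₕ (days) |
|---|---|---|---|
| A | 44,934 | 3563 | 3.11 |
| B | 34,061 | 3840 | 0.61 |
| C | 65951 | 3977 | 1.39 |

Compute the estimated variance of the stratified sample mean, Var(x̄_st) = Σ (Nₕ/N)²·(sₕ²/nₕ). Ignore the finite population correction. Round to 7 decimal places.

0.0003668

N = 144946. Term for each stratum: Wₕ²sₕ²/nₕ.
Var(x̄_st) = 0.0002608811 + 0.0000053509 + 0.0001005783 = 0.0003668104 → 0.0003668.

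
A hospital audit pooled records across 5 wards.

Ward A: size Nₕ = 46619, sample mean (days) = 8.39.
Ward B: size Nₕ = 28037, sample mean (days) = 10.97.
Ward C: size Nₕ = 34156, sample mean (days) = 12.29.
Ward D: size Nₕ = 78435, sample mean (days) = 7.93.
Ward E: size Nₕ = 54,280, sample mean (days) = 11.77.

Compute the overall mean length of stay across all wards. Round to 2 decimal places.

N = 46619 + 28037 + 34156 + 78435 + 54280 = 241527.
The stratified mean weights each stratum mean by its population share Nₕ/N.
Σ Nₕx̄ₕ = 46619·8.39 + 28037·10.97 + 34156·12.29 + 78435·7.93 + 54280·11.77 = 391133.41 + 307565.89 + 419777.24 + 621989.55 + 638875.6 = 2379341.69.
Divide by N: 2379341.69 / 241527 = 9.8512... → 9.85.

9.85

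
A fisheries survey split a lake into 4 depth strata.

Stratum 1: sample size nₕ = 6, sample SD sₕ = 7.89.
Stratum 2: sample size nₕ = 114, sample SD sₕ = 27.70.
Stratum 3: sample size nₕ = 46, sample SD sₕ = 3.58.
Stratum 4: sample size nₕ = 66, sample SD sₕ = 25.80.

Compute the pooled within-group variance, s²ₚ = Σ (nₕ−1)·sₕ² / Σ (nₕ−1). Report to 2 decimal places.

573.94

1: (6−1)·7.89² = 5·62.2521 = 311.2605
2: (114−1)·27.70² = 113·767.29 = 86703.77
3: (46−1)·3.58² = 45·12.8164 = 576.738
4: (66−1)·25.80² = 65·665.64 = 43266.6
Numerator = 130858.3685; denominator = Σ(nₕ−1) = 228.
s²ₚ = 130858.3685/228 = 573.9402... → 573.94.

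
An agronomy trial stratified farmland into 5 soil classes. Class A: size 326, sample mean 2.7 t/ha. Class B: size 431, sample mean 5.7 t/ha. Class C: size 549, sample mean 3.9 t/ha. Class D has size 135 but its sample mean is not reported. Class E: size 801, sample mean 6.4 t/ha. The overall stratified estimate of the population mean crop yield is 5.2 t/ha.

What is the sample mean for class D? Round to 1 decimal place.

Σ Nₕx̄ₕ = N·μ, so 135·x̄_D = 2242·5.2 − (326·2.7 + 431·5.7 + 549·3.9 + 801·6.4).
= 11658.4 − 10604.4 = 1054.
x̄_D = 1054 / 135 = 7.807... → 7.8.

7.8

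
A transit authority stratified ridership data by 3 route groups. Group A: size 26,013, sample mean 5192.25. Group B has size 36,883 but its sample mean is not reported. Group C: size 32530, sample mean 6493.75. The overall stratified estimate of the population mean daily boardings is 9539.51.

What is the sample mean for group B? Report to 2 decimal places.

N = 26013 + 36883 + 32530 = 95426.
Overall total = μ·N = 9539.51·95426 = 910317281.26.
Subtract the known strata: 26013·5192.25 + 32530·6493.75 = 346307686.75.
Remaining total for group B: 910317281.26 − 346307686.75 = 564009594.51.
Divide by its size: 564009594.51 / 36883 = 15291.8579... → 15291.86.

15291.86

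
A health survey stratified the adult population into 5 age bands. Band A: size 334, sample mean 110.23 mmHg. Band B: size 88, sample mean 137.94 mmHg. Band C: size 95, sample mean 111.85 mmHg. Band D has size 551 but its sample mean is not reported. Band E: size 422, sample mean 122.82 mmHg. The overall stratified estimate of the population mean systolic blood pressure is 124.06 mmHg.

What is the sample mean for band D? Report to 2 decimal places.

Σ Nₕx̄ₕ = N·μ, so 551·x̄_D = 1490·124.06 − (334·110.23 + 88·137.94 + 95·111.85 + 422·122.82).
= 184849.4 − 111411.33 = 73438.07.
x̄_D = 73438.07 / 551 = 133.2814... → 133.28.

133.28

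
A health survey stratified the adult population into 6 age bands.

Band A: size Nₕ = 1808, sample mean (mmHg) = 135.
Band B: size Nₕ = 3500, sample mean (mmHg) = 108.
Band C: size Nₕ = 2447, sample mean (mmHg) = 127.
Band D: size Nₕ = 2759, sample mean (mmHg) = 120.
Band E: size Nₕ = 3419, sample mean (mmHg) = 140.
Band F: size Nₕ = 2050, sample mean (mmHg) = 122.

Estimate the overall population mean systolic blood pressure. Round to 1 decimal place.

124.7

N = 1808 + 3500 + 2447 + 2759 + 3419 + 2050 = 15983.
The stratified mean weights each stratum mean by its population share Nₕ/N.
Σ Nₕx̄ₕ = 1808·135 + 3500·108 + 2447·127 + 2759·120 + 3419·140 + 2050·122 = 244080 + 378000 + 310769 + 331080 + 478660 + 250100 = 1992689.
Divide by N: 1992689 / 15983 = 124.676... → 124.7.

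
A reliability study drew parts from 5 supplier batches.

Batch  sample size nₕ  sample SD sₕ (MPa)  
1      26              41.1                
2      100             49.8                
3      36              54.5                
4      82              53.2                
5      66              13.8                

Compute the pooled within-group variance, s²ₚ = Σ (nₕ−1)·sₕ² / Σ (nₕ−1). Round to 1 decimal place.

1: (26−1)·41.1² = 25·1689.21 = 42230.25
2: (100−1)·49.8² = 99·2480.04 = 245523.96
3: (36−1)·54.5² = 35·2970.25 = 103958.75
4: (82−1)·53.2² = 81·2830.24 = 229249.44
5: (66−1)·13.8² = 65·190.44 = 12378.6
Numerator = 633341; denominator = Σ(nₕ−1) = 305.
s²ₚ = 633341/305 = 2076.528... → 2076.5.

2076.5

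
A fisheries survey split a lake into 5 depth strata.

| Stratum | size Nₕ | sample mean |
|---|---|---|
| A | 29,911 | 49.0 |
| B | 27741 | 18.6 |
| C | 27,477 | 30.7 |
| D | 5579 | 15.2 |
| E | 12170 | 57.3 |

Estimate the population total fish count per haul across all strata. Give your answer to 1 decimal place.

3607307.3

Population total = Σ Nₕ·x̄ₕ (each stratum's size times its mean).
29911·49.0 + 27741·18.6 + 27477·30.7 + 5579·15.2 + 12170·57.3 = 1465639 + 515982.6 + 843543.9 + 84800.8 + 697341 = 3607307.3.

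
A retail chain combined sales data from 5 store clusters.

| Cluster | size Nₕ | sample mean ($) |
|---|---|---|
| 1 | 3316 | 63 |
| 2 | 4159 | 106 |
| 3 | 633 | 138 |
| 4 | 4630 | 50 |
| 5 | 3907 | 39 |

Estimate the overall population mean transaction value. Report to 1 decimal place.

x̄_st = (Σ Nₕx̄ₕ) / (Σ Nₕ) = (3316·63 + 4159·106 + 633·138 + 4630·50 + 3907·39) / 16645
= 1120989 / 16645 = 67.347... → 67.3.

67.3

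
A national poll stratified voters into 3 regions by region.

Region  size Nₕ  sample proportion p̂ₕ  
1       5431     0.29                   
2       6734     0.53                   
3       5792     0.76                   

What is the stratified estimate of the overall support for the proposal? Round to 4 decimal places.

0.5316

Wₕ = Nₕ/N with N = 17957: 0.3024, 0.3750, 0.3225.
p̂_st = 0.3024·0.29 + 0.3750·0.53 + 0.3225·0.76 ≈ 0.531599... → 0.5316.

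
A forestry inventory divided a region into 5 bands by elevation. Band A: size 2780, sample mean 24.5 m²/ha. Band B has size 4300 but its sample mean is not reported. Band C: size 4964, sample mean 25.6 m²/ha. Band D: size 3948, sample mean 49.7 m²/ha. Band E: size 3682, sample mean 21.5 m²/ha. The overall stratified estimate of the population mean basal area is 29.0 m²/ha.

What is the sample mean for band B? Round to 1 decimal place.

N = 2780 + 4300 + 4964 + 3948 + 3682 = 19674.
Overall total = μ·N = 29.0·19674 = 570546.
Subtract the known strata: 2780·24.5 + 4964·25.6 + 3948·49.7 + 3682·21.5 = 470567.
Remaining total for band B: 570546 − 470567 = 99979.
Divide by its size: 99979 / 4300 = 23.251... → 23.3.

23.3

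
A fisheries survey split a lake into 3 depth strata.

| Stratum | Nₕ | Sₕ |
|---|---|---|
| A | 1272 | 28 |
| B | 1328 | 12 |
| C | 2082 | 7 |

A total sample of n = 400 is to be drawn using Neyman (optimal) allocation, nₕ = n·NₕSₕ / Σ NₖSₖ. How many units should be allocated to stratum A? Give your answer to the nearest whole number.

A: NₕSₕ = 1272·28 = 35616
B: NₕSₕ = 1328·12 = 15936
C: NₕSₕ = 2082·7 = 14574
Σ NₕSₕ = 66126.
n_A = 400·35616/66126 = 215.443... → 215.

215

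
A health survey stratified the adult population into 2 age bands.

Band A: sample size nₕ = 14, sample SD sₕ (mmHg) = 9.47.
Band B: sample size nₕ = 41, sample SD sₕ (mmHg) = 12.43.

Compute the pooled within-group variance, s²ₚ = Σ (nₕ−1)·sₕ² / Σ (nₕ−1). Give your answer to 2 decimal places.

138.60

A: (14−1)·9.47² = 13·89.6809 = 1165.8517
B: (41−1)·12.43² = 40·154.5049 = 6180.196
Numerator = 7346.0477; denominator = Σ(nₕ−1) = 53.
s²ₚ = 7346.0477/53 = 138.6047... → 138.60.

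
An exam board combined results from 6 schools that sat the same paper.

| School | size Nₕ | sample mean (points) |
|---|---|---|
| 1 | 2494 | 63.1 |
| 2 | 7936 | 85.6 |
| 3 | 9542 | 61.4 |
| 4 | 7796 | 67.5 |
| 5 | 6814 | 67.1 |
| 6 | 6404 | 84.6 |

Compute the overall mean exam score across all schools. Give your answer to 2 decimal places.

71.92

N = 40986; weights Wₕ = Nₕ/N = (0.0609, 0.1936, 0.2328, 0.1902, 0.1663, 0.1562).
x̄_st = Σ Wₕ·x̄ₕ = 0.0609·63.1 + 0.1936·85.6 + 0.2328·61.4 + 0.1902·67.5 + 0.1663·67.1 + 0.1562·84.6 ≈ 71.9221...
→ 71.92.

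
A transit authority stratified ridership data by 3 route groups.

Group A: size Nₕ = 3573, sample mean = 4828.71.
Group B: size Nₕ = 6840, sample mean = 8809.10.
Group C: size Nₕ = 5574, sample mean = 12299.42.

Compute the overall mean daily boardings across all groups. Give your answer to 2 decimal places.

x̄_st = (Σ Nₕx̄ₕ) / (Σ Nₕ) = (3573·4828.71 + 6840·8809.10 + 5574·12299.42) / 15987
= 146064191.91 / 15987 = 9136.4353... → 9136.44.

9136.44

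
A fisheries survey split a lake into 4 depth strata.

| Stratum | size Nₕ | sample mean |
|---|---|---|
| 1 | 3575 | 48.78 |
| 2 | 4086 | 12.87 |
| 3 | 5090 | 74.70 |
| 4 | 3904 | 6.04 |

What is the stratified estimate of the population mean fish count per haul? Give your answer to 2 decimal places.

37.87

N = 3575 + 4086 + 5090 + 3904 = 16655.
Overall mean = Σ (Nₕ/N)·x̄ₕ — weight by population share, not a simple average.
Σ Nₕx̄ₕ = 3575·48.78 + 4086·12.87 + 5090·74.70 + 3904·6.04 = 174388.5 + 52586.82 + 380223 + 23580.16 = 630778.48.
Divide by N: 630778.48 / 16655 = 37.8732... → 37.87.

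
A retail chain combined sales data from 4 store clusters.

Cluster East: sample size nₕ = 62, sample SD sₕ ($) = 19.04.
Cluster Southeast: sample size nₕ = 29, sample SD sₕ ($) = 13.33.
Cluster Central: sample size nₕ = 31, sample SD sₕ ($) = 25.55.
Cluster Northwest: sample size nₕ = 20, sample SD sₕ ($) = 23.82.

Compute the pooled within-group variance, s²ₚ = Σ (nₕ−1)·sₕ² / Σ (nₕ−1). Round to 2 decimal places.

Degrees of freedom: 61 + 28 + 30 + 19 = 138.
Σ(nₕ−1)sₕ² = 61·362.5216 + 28·177.6889 + 30·652.8025 + 19·567.3924 = 57453.6374.
s²ₚ = 57453.6374 / 138 = 416.3307... → 416.33.

416.33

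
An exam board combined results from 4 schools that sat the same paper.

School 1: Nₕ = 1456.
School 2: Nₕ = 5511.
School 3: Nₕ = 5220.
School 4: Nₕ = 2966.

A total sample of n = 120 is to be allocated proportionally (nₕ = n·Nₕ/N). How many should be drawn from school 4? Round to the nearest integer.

23

N = 1456 + 5511 + 5220 + 2966 = 15153.
n_4 = 120·2966/15153 = 23.488... → 23.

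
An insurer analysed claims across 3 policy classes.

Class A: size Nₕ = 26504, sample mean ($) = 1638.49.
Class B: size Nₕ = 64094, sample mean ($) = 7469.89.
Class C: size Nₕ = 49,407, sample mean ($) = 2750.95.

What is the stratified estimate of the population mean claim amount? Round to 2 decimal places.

N = 140005; weights Wₕ = Nₕ/N = (0.1893, 0.4578, 0.3529).
x̄_st = Σ Wₕ·x̄ₕ = 0.1893·1638.49 + 0.4578·7469.89 + 0.3529·2750.95 ≈ 4700.6739...
→ 4700.67.

4700.67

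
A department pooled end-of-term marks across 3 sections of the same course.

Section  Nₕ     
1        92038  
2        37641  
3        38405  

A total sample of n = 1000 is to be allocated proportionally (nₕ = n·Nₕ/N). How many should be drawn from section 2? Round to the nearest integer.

Share of section 2 = 37641/168084 = 0.22394.
Allocate 1000 × 0.22394 = 223.942... → 224.

224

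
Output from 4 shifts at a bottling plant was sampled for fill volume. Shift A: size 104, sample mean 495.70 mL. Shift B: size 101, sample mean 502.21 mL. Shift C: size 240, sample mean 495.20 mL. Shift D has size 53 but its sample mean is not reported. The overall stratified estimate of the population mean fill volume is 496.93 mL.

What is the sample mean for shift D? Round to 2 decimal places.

Σ Nₕx̄ₕ = N·μ, so 53·x̄_D = 498·496.93 − (104·495.70 + 101·502.21 + 240·495.20).
= 247471.14 − 221124.01 = 26347.13.
x̄_D = 26347.13 / 53 = 497.1157... → 497.12.

497.12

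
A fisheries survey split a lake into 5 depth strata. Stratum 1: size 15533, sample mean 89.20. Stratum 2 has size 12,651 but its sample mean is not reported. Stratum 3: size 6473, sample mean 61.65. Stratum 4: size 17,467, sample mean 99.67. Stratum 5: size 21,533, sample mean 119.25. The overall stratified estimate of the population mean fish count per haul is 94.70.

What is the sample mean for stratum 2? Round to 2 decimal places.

69.72

N = 15533 + 12651 + 6473 + 17467 + 21533 = 73657.
Overall total = μ·N = 94.70·73657 = 6975317.9.
Subtract the known strata: 15533·89.20 + 6473·61.65 + 17467·99.67 + 21533·119.25 = 6093350.19.
Remaining total for stratum 2: 6975317.9 − 6093350.19 = 881967.71.
Divide by its size: 881967.71 / 12651 = 69.7153... → 69.72.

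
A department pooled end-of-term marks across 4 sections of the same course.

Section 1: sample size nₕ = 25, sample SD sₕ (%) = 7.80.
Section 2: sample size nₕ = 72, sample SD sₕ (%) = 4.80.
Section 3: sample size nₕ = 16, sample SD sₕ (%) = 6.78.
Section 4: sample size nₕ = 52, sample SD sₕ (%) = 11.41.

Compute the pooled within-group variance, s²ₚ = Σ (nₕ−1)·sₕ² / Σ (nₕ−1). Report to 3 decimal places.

64.752

Degrees of freedom: 24 + 71 + 15 + 51 = 161.
Σ(nₕ−1)sₕ² = 24·60.84 + 71·23.04 + 15·45.9684 + 51·130.1881 = 10425.1191.
s²ₚ = 10425.1191 / 161 = 64.75229... → 64.752.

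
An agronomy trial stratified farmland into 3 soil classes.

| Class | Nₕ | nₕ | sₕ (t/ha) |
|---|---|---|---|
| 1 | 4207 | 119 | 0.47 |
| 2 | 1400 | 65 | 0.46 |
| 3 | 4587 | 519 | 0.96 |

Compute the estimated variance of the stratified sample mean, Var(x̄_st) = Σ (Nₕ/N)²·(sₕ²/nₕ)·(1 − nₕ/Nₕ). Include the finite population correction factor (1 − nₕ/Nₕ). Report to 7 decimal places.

N = 10194; Wₕ = Nₕ/N.
class 1: (4207/10194)²·0.47²/119·(1 − 119/4207) = 0.0003072153
class 2: (1400/10194)²·0.46²/65·(1 − 65/1400) = 0.0000585494
class 3: (4587/10194)²·0.96²/519·(1 − 519/4587) = 0.0003188567
Sum = 0.0006846214 → 0.0006846.

0.0006846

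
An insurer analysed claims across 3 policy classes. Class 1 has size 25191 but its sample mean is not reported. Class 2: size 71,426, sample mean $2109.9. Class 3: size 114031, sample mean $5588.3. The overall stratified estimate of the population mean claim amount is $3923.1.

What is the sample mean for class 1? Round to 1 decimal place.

N = 25191 + 71426 + 114031 = 210648.
Overall total = μ·N = 3923.1·210648 = 826393168.8.
Subtract the known strata: 71426·2109.9 + 114031·5588.3 = 787941154.7.
Remaining total for class 1: 826393168.8 − 787941154.7 = 38452014.1.
Divide by its size: 38452014.1 / 25191 = 1526.419... → 1526.4.

1526.4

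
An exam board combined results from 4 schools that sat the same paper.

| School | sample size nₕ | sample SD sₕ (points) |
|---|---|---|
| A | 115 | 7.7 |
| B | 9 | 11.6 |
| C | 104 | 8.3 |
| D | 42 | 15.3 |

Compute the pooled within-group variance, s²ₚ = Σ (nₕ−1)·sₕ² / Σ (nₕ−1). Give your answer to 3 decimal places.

92.214

Degrees of freedom: 114 + 8 + 103 + 41 = 266.
Σ(nₕ−1)sₕ² = 114·59.29 + 8·134.56 + 103·68.89 + 41·234.09 = 24528.9.
s²ₚ = 24528.9 / 266 = 92.21391... → 92.214.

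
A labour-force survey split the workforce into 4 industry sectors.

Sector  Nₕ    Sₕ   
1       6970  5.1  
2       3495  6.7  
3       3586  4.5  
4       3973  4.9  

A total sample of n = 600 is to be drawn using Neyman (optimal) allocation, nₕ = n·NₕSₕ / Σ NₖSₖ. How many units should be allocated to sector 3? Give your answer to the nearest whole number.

102

Σ NₕSₕ = 6970·5.1 + 3495·6.7 + 3586·4.5 + 3973·4.9 = 94568.2.
Share for 3: 16137/94568.2 = 0.17064.
n_3 = 600 × 0.17064 = 102.383... → 102.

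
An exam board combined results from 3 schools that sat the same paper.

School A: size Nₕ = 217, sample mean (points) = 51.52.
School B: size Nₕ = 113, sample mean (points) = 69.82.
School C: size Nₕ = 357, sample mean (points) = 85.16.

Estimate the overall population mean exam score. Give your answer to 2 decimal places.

72.01

x̄_st = (Σ Nₕx̄ₕ) / (Σ Nₕ) = (217·51.52 + 113·69.82 + 357·85.16) / 687
= 49471.62 / 687 = 72.0111... → 72.01.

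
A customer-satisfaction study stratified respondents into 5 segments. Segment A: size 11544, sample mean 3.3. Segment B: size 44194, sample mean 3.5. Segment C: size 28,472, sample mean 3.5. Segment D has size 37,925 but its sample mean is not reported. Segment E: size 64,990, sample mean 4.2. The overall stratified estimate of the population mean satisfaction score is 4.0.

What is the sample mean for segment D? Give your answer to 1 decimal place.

N = 11544 + 44194 + 28472 + 37925 + 64990 = 187125.
Overall total = μ·N = 4.0·187125 = 748500.
Subtract the known strata: 11544·3.3 + 44194·3.5 + 28472·3.5 + 64990·4.2 = 565384.2.
Remaining total for segment D: 748500 − 565384.2 = 183115.8.
Divide by its size: 183115.8 / 37925 = 4.828... → 4.8.

4.8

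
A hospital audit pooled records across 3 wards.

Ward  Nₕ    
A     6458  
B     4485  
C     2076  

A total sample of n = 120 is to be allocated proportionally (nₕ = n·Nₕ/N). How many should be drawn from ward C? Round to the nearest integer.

Share of ward C = 2076/13019 = 0.15946.
Allocate 120 × 0.15946 = 19.135... → 19.

19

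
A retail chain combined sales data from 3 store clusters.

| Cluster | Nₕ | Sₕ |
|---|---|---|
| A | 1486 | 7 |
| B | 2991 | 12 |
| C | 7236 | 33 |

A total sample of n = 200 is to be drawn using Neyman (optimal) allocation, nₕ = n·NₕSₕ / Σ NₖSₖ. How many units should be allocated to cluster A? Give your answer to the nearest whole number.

7

Σ NₕSₕ = 1486·7 + 2991·12 + 7236·33 = 285082.
Share for A: 10402/285082 = 0.03649.
n_A = 200 × 0.03649 = 7.298... → 7.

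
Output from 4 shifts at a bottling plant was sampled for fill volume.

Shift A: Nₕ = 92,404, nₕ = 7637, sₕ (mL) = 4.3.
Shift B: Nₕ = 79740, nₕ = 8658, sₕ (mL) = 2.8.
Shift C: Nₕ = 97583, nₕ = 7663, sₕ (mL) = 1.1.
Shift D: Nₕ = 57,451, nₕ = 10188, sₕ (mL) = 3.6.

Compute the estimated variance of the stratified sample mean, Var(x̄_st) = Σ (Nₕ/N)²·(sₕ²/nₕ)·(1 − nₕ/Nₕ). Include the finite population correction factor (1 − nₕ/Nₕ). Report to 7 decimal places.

N = 327178. Term for each stratum: Wₕ²sₕ²/nₕ·(1−nₕ/Nₕ).
Var(x̄_st) = 0.0001771591 + 0.0000479475 + 0.0000129434 + 0.0000322676 = 0.0002703177 → 0.0002703.

0.0002703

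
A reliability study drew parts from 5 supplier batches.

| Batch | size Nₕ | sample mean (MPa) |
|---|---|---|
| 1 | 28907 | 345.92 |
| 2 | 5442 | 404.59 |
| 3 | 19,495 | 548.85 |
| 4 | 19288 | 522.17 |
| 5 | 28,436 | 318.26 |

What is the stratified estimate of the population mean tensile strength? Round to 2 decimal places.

N = 101568; weights Wₕ = Nₕ/N = (0.2846, 0.0536, 0.1919, 0.1899, 0.2800).
x̄_st = Σ Wₕ·x̄ₕ = 0.2846·345.92 + 0.0536·404.59 + 0.1919·548.85 + 0.1899·522.17 + 0.2800·318.26 ≈ 413.7403...
→ 413.74.

413.74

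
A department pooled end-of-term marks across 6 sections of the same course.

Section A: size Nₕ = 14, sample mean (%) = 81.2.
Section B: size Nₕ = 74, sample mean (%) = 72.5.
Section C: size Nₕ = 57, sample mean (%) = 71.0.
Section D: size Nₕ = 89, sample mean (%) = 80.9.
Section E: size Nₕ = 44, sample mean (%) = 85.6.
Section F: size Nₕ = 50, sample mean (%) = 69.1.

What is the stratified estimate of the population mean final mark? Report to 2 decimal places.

N = 328; weights Wₕ = Nₕ/N = (0.0427, 0.2256, 0.1738, 0.2713, 0.1341, 0.1524).
x̄_st = Σ Wₕ·x̄ₕ = 0.0427·81.2 + 0.2256·72.5 + 0.1738·71.0 + 0.2713·80.9 + 0.1341·85.6 + 0.1524·69.1 ≈ 76.1290...
→ 76.13.

76.13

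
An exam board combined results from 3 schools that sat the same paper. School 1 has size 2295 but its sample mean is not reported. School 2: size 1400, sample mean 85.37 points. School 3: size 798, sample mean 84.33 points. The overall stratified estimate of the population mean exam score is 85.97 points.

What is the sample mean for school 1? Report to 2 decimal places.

N = 2295 + 1400 + 798 = 4493.
Overall total = μ·N = 85.97·4493 = 386263.21.
Subtract the known strata: 1400·85.37 + 798·84.33 = 186813.34.
Remaining total for school 1: 386263.21 − 186813.34 = 199449.87.
Divide by its size: 199449.87 / 2295 = 86.9063... → 86.91.

86.91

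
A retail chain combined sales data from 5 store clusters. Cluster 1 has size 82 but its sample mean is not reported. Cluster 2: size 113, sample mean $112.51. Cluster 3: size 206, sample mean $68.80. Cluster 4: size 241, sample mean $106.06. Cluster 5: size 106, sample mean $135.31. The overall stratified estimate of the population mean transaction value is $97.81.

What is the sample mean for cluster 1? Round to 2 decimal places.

Σ Nₕx̄ₕ = N·μ, so 82·x̄_1 = 748·97.81 − (113·112.51 + 206·68.80 + 241·106.06 + 106·135.31).
= 73161.88 − 66789.75 = 6372.13.
x̄_1 = 6372.13 / 82 = 77.7089... → 77.71.

77.71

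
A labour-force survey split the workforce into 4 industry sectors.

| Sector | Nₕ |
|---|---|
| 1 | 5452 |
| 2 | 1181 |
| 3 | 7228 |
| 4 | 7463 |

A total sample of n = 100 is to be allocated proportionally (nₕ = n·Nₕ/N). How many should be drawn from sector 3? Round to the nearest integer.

34

N = 5452 + 1181 + 7228 + 7463 = 21324.
n_3 = 100·7228/21324 = 33.896... → 34.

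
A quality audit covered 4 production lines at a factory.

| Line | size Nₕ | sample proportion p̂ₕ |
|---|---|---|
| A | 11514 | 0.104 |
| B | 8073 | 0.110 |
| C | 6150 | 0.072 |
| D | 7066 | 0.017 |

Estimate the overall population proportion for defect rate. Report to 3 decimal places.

Wₕ = Nₕ/N with N = 32803: 0.3510, 0.2461, 0.1875, 0.2154.
p̂_st = 0.3510·0.104 + 0.2461·0.110 + 0.1875·0.072 + 0.2154·0.017 ≈ 0.08074... → 0.081.

0.081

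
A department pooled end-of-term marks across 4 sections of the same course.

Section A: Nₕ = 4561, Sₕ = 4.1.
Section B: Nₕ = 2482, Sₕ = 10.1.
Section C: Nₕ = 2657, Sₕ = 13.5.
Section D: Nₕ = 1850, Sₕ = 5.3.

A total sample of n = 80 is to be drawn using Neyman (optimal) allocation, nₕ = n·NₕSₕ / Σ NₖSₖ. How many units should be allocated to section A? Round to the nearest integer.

17

A: NₕSₕ = 4561·4.1 = 18700.1
B: NₕSₕ = 2482·10.1 = 25068.2
C: NₕSₕ = 2657·13.5 = 35869.5
D: NₕSₕ = 1850·5.3 = 9805
Σ NₕSₕ = 89442.8.
n_A = 80·18700.1/89442.8 = 16.726... → 17.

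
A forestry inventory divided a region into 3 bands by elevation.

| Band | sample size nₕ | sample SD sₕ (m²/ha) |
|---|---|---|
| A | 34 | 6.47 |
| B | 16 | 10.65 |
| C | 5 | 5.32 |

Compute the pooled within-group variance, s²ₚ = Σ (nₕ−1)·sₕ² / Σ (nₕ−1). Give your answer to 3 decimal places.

61.461

A: (34−1)·6.47² = 33·41.8609 = 1381.4097
B: (16−1)·10.65² = 15·113.4225 = 1701.3375
C: (5−1)·5.32² = 4·28.3024 = 113.2096
Numerator = 3195.9568; denominator = Σ(nₕ−1) = 52.
s²ₚ = 3195.9568/52 = 61.46071... → 61.461.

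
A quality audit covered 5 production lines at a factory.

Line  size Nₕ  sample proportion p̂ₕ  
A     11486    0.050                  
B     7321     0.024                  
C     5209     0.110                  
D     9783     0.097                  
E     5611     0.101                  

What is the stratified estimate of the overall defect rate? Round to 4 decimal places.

0.0720

Wₕ = Nₕ/N with N = 39410: 0.2914, 0.1858, 0.1322, 0.2482, 0.1424.
p̂_st = 0.2914·0.050 + 0.1858·0.024 + 0.1322·0.110 + 0.2482·0.097 + 0.1424·0.101 ≈ 0.072029... → 0.0720.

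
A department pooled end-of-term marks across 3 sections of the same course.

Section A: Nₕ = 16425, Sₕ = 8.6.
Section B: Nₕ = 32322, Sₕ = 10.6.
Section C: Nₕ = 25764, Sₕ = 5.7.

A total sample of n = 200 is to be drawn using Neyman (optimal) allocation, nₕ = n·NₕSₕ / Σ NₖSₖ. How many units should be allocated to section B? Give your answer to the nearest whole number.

A: NₕSₕ = 16425·8.6 = 141255
B: NₕSₕ = 32322·10.6 = 342613.2
C: NₕSₕ = 25764·5.7 = 146854.8
Σ NₕSₕ = 630723.
n_B = 200·342613.2/630723 = 108.641... → 109.

109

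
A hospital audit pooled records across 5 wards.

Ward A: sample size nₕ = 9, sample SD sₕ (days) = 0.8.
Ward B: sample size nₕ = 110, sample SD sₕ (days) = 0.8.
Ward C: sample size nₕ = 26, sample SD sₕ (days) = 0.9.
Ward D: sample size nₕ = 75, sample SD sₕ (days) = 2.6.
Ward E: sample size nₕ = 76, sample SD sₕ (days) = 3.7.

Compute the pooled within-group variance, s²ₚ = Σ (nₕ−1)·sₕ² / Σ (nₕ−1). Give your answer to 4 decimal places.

Degrees of freedom: 8 + 109 + 25 + 74 + 75 = 291.
Σ(nₕ−1)sₕ² = 8·0.64 + 109·0.64 + 25·0.81 + 74·6.76 + 75·13.69 = 1622.12.
s²ₚ = 1622.12 / 291 = 5.574296... → 5.5743.

5.5743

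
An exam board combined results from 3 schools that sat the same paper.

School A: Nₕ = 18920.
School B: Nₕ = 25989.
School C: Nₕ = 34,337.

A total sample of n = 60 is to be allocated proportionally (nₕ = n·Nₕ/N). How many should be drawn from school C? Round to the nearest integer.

26

Share of school C = 34337/79246 = 0.43330.
Allocate 60 × 0.43330 = 25.998... → 26.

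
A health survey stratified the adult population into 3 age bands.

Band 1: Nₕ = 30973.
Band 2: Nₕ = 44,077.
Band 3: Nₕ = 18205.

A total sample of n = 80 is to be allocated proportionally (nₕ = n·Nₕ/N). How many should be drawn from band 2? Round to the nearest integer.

38

N = 30973 + 44077 + 18205 = 93255.
n_2 = 80·44077/93255 = 37.812... → 38.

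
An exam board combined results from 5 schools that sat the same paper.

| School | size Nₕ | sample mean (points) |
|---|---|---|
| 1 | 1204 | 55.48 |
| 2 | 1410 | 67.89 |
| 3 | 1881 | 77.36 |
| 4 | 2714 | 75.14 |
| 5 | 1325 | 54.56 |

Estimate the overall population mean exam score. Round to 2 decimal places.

68.46

x̄_st = (Σ Nₕx̄ₕ) / (Σ Nₕ) = (1204·55.48 + 1410·67.89 + 1881·77.36 + 2714·75.14 + 1325·54.56) / 8534
= 584258.94 / 8534 = 68.4625... → 68.46.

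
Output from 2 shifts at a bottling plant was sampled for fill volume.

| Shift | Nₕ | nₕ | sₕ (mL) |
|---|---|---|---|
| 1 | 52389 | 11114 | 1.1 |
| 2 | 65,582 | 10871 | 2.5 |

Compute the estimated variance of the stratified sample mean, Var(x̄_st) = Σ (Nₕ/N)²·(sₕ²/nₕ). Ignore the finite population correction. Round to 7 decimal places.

0.0001991

N = 117971; Wₕ = Nₕ/N.
shift 1: (52389/117971)²·1.1²/11114 = 0.0000214706
shift 2: (65582/117971)²·2.5²/10871 = 0.0001776762
Sum = 0.0001991468 → 0.0001991.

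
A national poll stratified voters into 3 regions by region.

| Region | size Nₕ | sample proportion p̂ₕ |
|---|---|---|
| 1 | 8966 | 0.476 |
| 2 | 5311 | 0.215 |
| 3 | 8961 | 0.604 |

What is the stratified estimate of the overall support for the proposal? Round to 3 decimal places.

N = 8966 + 5311 + 8961 = 23238.
Overall proportion = Σ (Nₕ/N)·p̂ₕ.
Σ Nₕp̂ₕ = 4267.816 + 1141.865 + 5412.444 = 10822.125.
10822.125 / 23238 = 0.46571... → 0.466.

0.466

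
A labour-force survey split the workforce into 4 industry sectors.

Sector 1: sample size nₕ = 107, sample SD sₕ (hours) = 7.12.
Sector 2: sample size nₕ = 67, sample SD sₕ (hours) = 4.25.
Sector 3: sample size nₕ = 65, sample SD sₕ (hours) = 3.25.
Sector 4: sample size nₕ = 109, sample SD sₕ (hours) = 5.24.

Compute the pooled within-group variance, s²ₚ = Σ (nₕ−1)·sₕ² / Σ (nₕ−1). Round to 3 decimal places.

29.672

1: (107−1)·7.12² = 106·50.6944 = 5373.6064
2: (67−1)·4.25² = 66·18.0625 = 1192.125
3: (65−1)·3.25² = 64·10.5625 = 676
4: (109−1)·5.24² = 108·27.4576 = 2965.4208
Numerator = 10207.1522; denominator = Σ(nₕ−1) = 344.
s²ₚ = 10207.1522/344 = 29.67195... → 29.672.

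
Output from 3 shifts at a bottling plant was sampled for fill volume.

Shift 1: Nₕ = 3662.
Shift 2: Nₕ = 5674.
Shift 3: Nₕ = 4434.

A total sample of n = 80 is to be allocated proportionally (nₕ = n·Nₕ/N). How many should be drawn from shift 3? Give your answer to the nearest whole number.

26

Share of shift 3 = 4434/13770 = 0.32200.
Allocate 80 × 0.32200 = 25.760... → 26.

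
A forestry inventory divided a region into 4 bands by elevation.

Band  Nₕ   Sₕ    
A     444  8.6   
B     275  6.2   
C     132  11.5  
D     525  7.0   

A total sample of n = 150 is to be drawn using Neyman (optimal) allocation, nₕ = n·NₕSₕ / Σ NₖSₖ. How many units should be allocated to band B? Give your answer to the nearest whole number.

A: NₕSₕ = 444·8.6 = 3818.4
B: NₕSₕ = 275·6.2 = 1705
C: NₕSₕ = 132·11.5 = 1518
D: NₕSₕ = 525·7.0 = 3675
Σ NₕSₕ = 10716.4.
n_B = 150·1705/10716.4 = 23.865... → 24.

24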